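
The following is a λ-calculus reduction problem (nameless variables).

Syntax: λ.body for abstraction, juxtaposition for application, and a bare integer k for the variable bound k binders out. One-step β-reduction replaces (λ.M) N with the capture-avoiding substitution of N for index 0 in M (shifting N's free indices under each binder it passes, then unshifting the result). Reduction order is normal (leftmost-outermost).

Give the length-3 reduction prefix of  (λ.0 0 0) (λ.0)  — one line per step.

  start: (λ.0 0 0) (λ.0)
  [1] (λ.0) (λ.0) (λ.0)
  [2] (λ.0) (λ.0)
  [3] λ.0

Answer: after 3 steps: λ.0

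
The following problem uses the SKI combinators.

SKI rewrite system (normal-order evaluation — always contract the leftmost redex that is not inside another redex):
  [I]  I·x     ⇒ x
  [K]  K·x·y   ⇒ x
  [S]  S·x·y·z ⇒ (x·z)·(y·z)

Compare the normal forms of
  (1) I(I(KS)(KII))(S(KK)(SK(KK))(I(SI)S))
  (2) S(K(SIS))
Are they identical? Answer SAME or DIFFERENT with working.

Answer: SAME — A ⇓ S(K(SIS)), B ⇓ S(K(SIS))

Reduction:
Term A:
  start: I(I(KS)(KII))(S(KK)(SK(KK))(I(SI)S))
  [1] I(KS)(KII)(S(KK)(SK(KK))(I(SI)S))
  [2] KS(KII)(S(KK)(SK(KK))(I(SI)S))
  [3] S(S(KK)(SK(KK))(I(SI)S))
  [4] S(KK(I(SI)S)(SK(KK)(I(SI)S)))
  [5] S(K(SK(KK)(I(SI)S)))
  [6] S(K(K(I(SI)S)(KK(I(SI)S))))
  [7] S(K(I(SI)S))
  [8] S(K(SIS))

Term B:
  start: S(K(SIS))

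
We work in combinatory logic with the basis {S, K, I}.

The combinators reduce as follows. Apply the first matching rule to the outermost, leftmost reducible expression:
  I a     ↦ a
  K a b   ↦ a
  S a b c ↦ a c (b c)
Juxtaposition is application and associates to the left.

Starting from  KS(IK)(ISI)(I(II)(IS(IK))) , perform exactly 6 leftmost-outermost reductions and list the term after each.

Answer: after 6 steps: S(SI)(S(IK))

Working:
  start: KS(IK)(ISI)(I(II)(IS(IK)))
  [1] S(ISI)(I(II)(IS(IK)))
  [2] S(SI)(I(II)(IS(IK)))
  [3] S(SI)(II(IS(IK)))
  [4] S(SI)(I(IS(IK)))
  [5] S(SI)(IS(IK))
  [6] S(SI)(S(IK))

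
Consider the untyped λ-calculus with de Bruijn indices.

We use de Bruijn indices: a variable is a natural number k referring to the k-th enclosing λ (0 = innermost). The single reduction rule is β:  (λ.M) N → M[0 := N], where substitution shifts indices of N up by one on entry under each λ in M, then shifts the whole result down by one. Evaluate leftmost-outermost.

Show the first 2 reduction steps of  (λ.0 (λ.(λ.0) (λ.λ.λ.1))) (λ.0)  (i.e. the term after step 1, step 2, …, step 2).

  start: (λ.0 (λ.(λ.0) (λ.λ.λ.1))) (λ.0)
  →1  (λ.0) (λ.(λ.0) (λ.λ.λ.1))
  →2  λ.(λ.0) (λ.λ.λ.1)

Answer: after 2 steps: λ.(λ.0) (λ.λ.λ.1)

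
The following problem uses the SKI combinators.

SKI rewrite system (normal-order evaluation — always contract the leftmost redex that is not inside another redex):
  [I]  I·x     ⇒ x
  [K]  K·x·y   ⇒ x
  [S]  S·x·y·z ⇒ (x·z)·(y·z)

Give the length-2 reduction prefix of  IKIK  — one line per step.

  start: IKIK
  →1  KIK
  →2  I

Answer: after 2 steps: I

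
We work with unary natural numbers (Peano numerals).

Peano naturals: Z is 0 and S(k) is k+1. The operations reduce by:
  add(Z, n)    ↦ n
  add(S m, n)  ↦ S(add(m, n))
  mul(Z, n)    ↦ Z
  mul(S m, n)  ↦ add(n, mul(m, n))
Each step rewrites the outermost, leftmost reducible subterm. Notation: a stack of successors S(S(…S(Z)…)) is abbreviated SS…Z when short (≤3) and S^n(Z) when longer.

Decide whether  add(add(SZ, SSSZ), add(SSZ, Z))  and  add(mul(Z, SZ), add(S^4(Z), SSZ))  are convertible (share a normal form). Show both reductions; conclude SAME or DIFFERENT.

Term A:
  start: add(add(SZ, SSSZ), add(SSZ, Z))
  [1] add(S(add(Z, SSSZ)), add(SSZ, Z))
  [2] S(add(add(Z, SSSZ), add(SSZ, Z)))
  [3] S(add(SSSZ, add(SSZ, Z)))
  [4] S(S(add(SSZ, add(SSZ, Z))))
  [5] S(S(S(add(SZ, add(SSZ, Z)))))
  [6] S(S(S(S(add(Z, add(SSZ, Z))))))
  [7] S(S(S(S(add(SSZ, Z)))))
  [8] S(S(S(S(S(add(SZ, Z))))))
  [9] S(S(S(S(S(S(add(Z, Z)))))))
  [10] S^6(Z)

Term B:
  start: add(mul(Z, SZ), add(S^4(Z), SSZ))
  [1] add(Z, add(S^4(Z), SSZ))
  [2] add(S^4(Z), SSZ)
  [3] S(add(SSSZ, SSZ))
  [4] S(S(add(SSZ, SSZ)))
  [5] S(S(S(add(SZ, SSZ))))
  [6] S(S(S(S(add(Z, SSZ)))))
  [7] S^6(Z)

Answer: SAME — A ⇓ S^6(Z), B ⇓ S^6(Z)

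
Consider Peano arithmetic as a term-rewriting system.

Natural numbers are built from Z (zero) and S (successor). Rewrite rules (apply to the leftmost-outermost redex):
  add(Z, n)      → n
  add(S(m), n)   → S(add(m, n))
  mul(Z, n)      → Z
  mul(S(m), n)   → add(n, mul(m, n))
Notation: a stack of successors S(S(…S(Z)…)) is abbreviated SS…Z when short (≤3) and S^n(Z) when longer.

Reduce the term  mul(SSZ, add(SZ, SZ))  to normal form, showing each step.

Answer: normal form = S^4(Z)  (in 13 steps)

Derivation:
  start: mul(SSZ, add(SZ, SZ))
  [1] add(add(SZ, SZ), mul(SZ, add(SZ, SZ)))
  [2] add(S(add(Z, SZ)), mul(SZ, add(SZ, SZ)))
  [3] S(add(add(Z, SZ), mul(SZ, add(SZ, SZ))))
  [4] S(add(SZ, mul(SZ, add(SZ, SZ))))
  [5] S(S(add(Z, mul(SZ, add(SZ, SZ)))))
  [6] S(S(mul(SZ, add(SZ, SZ))))
  [7] S(S(add(add(SZ, SZ), mul(Z, add(SZ, SZ)))))
  [8] S(S(add(S(add(Z, SZ)), mul(Z, add(SZ, SZ)))))
  [9] S(S(S(add(add(Z, SZ), mul(Z, add(SZ, SZ))))))
  [10] S(S(S(add(SZ, mul(Z, add(SZ, SZ))))))
  [11] S(S(S(S(add(Z, mul(Z, add(SZ, SZ)))))))
  [12] S(S(S(S(mul(Z, add(SZ, SZ))))))
  [13] S^4(Z)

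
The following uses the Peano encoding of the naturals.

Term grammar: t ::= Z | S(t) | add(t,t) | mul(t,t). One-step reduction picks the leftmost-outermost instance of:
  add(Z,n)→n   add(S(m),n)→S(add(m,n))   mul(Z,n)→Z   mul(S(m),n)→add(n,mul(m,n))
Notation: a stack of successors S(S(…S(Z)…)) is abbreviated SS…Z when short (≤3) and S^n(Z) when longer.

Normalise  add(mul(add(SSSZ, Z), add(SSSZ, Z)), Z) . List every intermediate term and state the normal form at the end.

  start: add(mul(add(SSSZ, Z), add(SSSZ, Z)), Z)
  step 1: add(mul(S(add(SSZ, Z)), add(SSSZ, Z)), Z)
  step 2: add(add(add(SSSZ, Z), mul(add(SSZ, Z), add(SSSZ, Z))), Z)
  step 3: add(add(S(add(SSZ, Z)), mul(add(SSZ, Z), add(SSSZ, Z))), Z)
  step 4: add(S(add(add(SSZ, Z), mul(add(SSZ, Z), add(SSSZ, Z)))), Z)
  step 5: S(add(add(add(SSZ, Z), mul(add(SSZ, Z), add(SSSZ, Z))), Z))
  step 6: S(add(add(S(add(SZ, Z)), mul(add(SSZ, Z), add(SSSZ, Z))), Z))
  step 7: S(add(S(add(add(SZ, Z), mul(add(SSZ, Z), add(SSSZ, Z)))), Z))
  step 8: S(S(add(add(add(SZ, Z), mul(add(SSZ, Z), add(SSSZ, Z))), Z)))
  step 9: S(S(add(add(S(add(Z, Z)), mul(add(SSZ, Z), add(SSSZ, Z))), Z)))
  step 10: S(S(add(S(add(add(Z, Z), mul(add(SSZ, Z), add(SSSZ, Z)))), Z)))
  step 11: S(S(S(add(add(add(Z, Z), mul(add(SSZ, Z), add(SSSZ, Z))), Z))))
  step 12: S(S(S(add(add(Z, mul(add(SSZ, Z), add(SSSZ, Z))), Z))))
  step 13: S(S(S(add(mul(add(SSZ, Z), add(SSSZ, Z)), Z))))
  step 14: S(S(S(add(mul(S(add(SZ, Z)), add(SSSZ, Z)), Z))))
  step 15: S(S(S(add(add(add(SSSZ, Z), mul(add(SZ, Z), add(SSSZ, Z))), Z))))
  step 16: S(S(S(add(add(S(add(SSZ, Z)), mul(add(SZ, Z), add(SSSZ, Z))), Z))))
  step 17: S(S(S(add(S(add(add(SSZ, Z), mul(add(SZ, Z), add(SSSZ, Z)))), Z))))
  step 18: S(S(S(S(add(add(add(SSZ, Z), mul(add(SZ, Z), add(SSSZ, Z))), Z)))))
  step 19: S(S(S(S(add(add(S(add(SZ, Z)), mul(add(SZ, Z), add(SSSZ, Z))), Z)))))
  step 20: S(S(S(S(add(S(add(add(SZ, Z), mul(add(SZ, Z), add(SSSZ, Z)))), Z)))))
  step 21: S(S(S(S(S(add(add(add(SZ, Z), mul(add(SZ, Z), add(SSSZ, Z))), Z))))))
  step 22: S(S(S(S(S(add(add(S(add(Z, Z)), mul(add(SZ, Z), add(SSSZ, Z))), Z))))))
  step 23: S(S(S(S(S(add(S(add(add(Z, Z), mul(add(SZ, Z), add(SSSZ, Z)))), Z))))))
  step 24: S(S(S(S(S(S(add(add(add(Z, Z), mul(add(SZ, Z), add(SSSZ, Z))), Z)))))))
  step 25: S(S(S(S(S(S(add(add(Z, mul(add(SZ, Z), add(SSSZ, Z))), Z)))))))
  step 26: S(S(S(S(S(S(add(mul(add(SZ, Z), add(SSSZ, Z)), Z)))))))
  step 27: S(S(S(S(S(S(add(mul(S(add(Z, Z)), add(SSSZ, Z)), Z)))))))
  step 28: S(S(S(S(S(S(add(add(add(SSSZ, Z), mul(add(Z, Z), add(SSSZ, Z))), Z)))))))
  step 29: S(S(S(S(S(S(add(add(S(add(SSZ, Z)), mul(add(Z, Z), add(SSSZ, Z))), Z)))))))
  step 30: S(S(S(S(S(S(add(S(add(add(SSZ, Z), mul(add(Z, Z), add(SSSZ, Z)))), Z)))))))
  step 31: S(S(S(S(S(S(S(add(add(add(SSZ, Z), mul(add(Z, Z), add(SSSZ, Z))), Z))))))))
  step 32: S(S(S(S(S(S(S(add(add(S(add(SZ, Z)), mul(add(Z, Z), add(SSSZ, Z))), Z))))))))
  step 33: S(S(S(S(S(S(S(add(S(add(add(SZ, Z), mul(add(Z, Z), add(SSSZ, Z)))), Z))))))))
  step 34: S(S(S(S(S(S(S(S(add(add(add(SZ, Z), mul(add(Z, Z), add(SSSZ, Z))), Z)))))))))
  step 35: S(S(S(S(S(S(S(S(add(add(S(add(Z, Z)), mul(add(Z, Z), add(SSSZ, Z))), Z)))))))))
  step 36: S(S(S(S(S(S(S(S(add(S(add(add(Z, Z), mul(add(Z, Z), add(SSSZ, Z)))), Z)))))))))
  step 37: S(S(S(S(S(S(S(S(S(add(add(add(Z, Z), mul(add(Z, Z), add(SSSZ, Z))), Z))))))))))
  step 38: S(S(S(S(S(S(S(S(S(add(add(Z, mul(add(Z, Z), add(SSSZ, Z))), Z))))))))))
  step 39: S(S(S(S(S(S(S(S(S(add(mul(add(Z, Z), add(SSSZ, Z)), Z))))))))))
  step 40: S(S(S(S(S(S(S(S(S(add(mul(Z, add(SSSZ, Z)), Z))))))))))
  step 41: S(S(S(S(S(S(S(S(S(add(Z, Z))))))))))
  step 42: S^9(Z)

Answer: normal form = S^9(Z)  (in 42 steps)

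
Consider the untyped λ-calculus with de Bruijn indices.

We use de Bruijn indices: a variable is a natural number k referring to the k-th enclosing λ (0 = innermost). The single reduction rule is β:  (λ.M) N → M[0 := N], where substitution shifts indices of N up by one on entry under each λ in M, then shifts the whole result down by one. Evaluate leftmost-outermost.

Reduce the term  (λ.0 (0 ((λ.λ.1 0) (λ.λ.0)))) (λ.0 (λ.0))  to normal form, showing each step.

  start: (λ.0 (0 ((λ.λ.1 0) (λ.λ.0)))) (λ.0 (λ.0))
  step 1: (λ.0 (λ.0)) ((λ.0 (λ.0)) ((λ.λ.1 0) (λ.λ.0)))
  step 2: (λ.0 (λ.0)) ((λ.λ.1 0) (λ.λ.0)) (λ.0)
  step 3: (λ.λ.1 0) (λ.λ.0) (λ.0) (λ.0)
  step 4: (λ.(λ.λ.0) 0) (λ.0) (λ.0)
  step 5: (λ.λ.0) (λ.0) (λ.0)
  step 6: (λ.0) (λ.0)
  step 7: λ.0

Answer: normal form = λ.0  (in 7 steps)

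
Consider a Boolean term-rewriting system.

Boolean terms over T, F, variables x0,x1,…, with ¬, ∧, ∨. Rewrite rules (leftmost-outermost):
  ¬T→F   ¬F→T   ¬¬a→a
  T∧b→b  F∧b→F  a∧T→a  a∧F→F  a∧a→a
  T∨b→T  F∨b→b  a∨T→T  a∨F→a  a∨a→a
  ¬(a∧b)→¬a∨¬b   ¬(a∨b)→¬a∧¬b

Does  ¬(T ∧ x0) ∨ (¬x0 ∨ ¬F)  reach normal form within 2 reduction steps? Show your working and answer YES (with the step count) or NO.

  start: ¬(T ∧ x0) ∨ (¬x0 ∨ ¬F)
  →1  (¬T ∨ ¬x0) ∨ (¬x0 ∨ ¬F)
  →2  (F ∨ ¬x0) ∨ (¬x0 ∨ ¬F)

Answer: NO — after 2 steps the term is (F ∨ ¬x0) ∨ (¬x0 ∨ ¬F), not yet normal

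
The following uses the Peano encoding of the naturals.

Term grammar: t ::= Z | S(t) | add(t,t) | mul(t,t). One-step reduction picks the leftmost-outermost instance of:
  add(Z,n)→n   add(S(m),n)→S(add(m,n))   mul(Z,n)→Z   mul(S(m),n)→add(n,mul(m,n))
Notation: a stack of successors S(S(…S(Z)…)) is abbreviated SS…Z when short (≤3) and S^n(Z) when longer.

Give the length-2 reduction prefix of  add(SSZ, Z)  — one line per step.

Answer: after 2 steps: S(S(add(Z, Z)))

Derivation:
  start: add(SSZ, Z)
  →1  S(add(SZ, Z))
  →2  S(S(add(Z, Z)))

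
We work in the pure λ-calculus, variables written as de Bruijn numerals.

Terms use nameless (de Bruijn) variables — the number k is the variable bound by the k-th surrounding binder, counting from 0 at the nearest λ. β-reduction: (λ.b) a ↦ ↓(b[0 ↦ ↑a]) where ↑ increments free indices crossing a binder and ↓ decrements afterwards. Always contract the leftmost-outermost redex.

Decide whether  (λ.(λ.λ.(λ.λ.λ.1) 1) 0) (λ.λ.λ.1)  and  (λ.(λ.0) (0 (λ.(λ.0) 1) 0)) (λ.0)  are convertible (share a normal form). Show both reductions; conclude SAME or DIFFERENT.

Term A:
  start: (λ.(λ.λ.(λ.λ.λ.1) 1) 0) (λ.λ.λ.1)
  →1  (λ.λ.(λ.λ.λ.1) 1) (λ.λ.λ.1)
  →2  λ.(λ.λ.λ.1) (λ.λ.λ.1)
  →3  λ.λ.λ.1

Term B:
  start: (λ.(λ.0) (0 (λ.(λ.0) 1) 0)) (λ.0)
  →1  (λ.0) ((λ.0) (λ.(λ.0) (λ.0)) (λ.0))
  →2  (λ.0) (λ.(λ.0) (λ.0)) (λ.0)
  →3  (λ.(λ.0) (λ.0)) (λ.0)
  →4  (λ.0) (λ.0)
  →5  λ.0

Answer: DIFFERENT — A ⇓ λ.λ.λ.1, B ⇓ λ.0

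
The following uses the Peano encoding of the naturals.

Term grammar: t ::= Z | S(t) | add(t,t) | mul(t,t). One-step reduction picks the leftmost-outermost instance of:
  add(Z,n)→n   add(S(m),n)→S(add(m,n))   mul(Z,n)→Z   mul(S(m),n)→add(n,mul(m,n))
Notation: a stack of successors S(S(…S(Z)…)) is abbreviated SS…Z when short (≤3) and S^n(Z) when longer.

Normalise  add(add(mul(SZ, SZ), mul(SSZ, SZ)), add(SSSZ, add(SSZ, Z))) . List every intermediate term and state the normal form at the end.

  start: add(add(mul(SZ, SZ), mul(SSZ, SZ)), add(SSSZ, add(SSZ, Z)))
  step 1: add(add(add(SZ, mul(Z, SZ)), mul(SSZ, SZ)), add(SSSZ, add(SSZ, Z)))
  step 2: add(add(S(add(Z, mul(Z, SZ))), mul(SSZ, SZ)), add(SSSZ, add(SSZ, Z)))
  step 3: add(S(add(add(Z, mul(Z, SZ)), mul(SSZ, SZ))), add(SSSZ, add(SSZ, Z)))
  step 4: S(add(add(add(Z, mul(Z, SZ)), mul(SSZ, SZ)), add(SSSZ, add(SSZ, Z))))
  step 5: S(add(add(mul(Z, SZ), mul(SSZ, SZ)), add(SSSZ, add(SSZ, Z))))
  step 6: S(add(add(Z, mul(SSZ, SZ)), add(SSSZ, add(SSZ, Z))))
  step 7: S(add(mul(SSZ, SZ), add(SSSZ, add(SSZ, Z))))
  step 8: S(add(add(SZ, mul(SZ, SZ)), add(SSSZ, add(SSZ, Z))))
  step 9: S(add(S(add(Z, mul(SZ, SZ))), add(SSSZ, add(SSZ, Z))))
  step 10: S(S(add(add(Z, mul(SZ, SZ)), add(SSSZ, add(SSZ, Z)))))
  step 11: S(S(add(mul(SZ, SZ), add(SSSZ, add(SSZ, Z)))))
  step 12: S(S(add(add(SZ, mul(Z, SZ)), add(SSSZ, add(SSZ, Z)))))
  step 13: S(S(add(S(add(Z, mul(Z, SZ))), add(SSSZ, add(SSZ, Z)))))
  step 14: S(S(S(add(add(Z, mul(Z, SZ)), add(SSSZ, add(SSZ, Z))))))
  step 15: S(S(S(add(mul(Z, SZ), add(SSSZ, add(SSZ, Z))))))
  step 16: S(S(S(add(Z, add(SSSZ, add(SSZ, Z))))))
  step 17: S(S(S(add(SSSZ, add(SSZ, Z)))))
  step 18: S(S(S(S(add(SSZ, add(SSZ, Z))))))
  step 19: S(S(S(S(S(add(SZ, add(SSZ, Z)))))))
  step 20: S(S(S(S(S(S(add(Z, add(SSZ, Z))))))))
  step 21: S(S(S(S(S(S(add(SSZ, Z)))))))
  step 22: S(S(S(S(S(S(S(add(SZ, Z))))))))
  step 23: S(S(S(S(S(S(S(S(add(Z, Z)))))))))
  step 24: S^8(Z)

Answer: normal form = S^8(Z)  (in 24 steps)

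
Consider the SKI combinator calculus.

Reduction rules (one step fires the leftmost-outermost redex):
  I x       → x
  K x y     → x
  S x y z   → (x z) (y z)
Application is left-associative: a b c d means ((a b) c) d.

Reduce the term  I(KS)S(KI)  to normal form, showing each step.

Answer: normal form = S(KI)  (in 2 steps)

Derivation:
  start: I(KS)S(KI)
  →1  KSS(KI)
  →2  S(KI)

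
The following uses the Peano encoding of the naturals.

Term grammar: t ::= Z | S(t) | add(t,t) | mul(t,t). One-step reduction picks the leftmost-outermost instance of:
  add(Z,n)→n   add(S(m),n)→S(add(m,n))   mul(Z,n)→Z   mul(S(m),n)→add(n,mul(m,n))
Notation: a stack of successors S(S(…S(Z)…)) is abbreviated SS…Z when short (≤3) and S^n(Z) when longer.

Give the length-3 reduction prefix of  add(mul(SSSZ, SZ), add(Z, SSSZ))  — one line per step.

Answer: after 3 steps: S(add(add(Z, mul(SSZ, SZ)), add(Z, SSSZ)))

Working:
  start: add(mul(SSSZ, SZ), add(Z, SSSZ))
  step 1: add(add(SZ, mul(SSZ, SZ)), add(Z, SSSZ))
  step 2: add(S(add(Z, mul(SSZ, SZ))), add(Z, SSSZ))
  step 3: S(add(add(Z, mul(SSZ, SZ)), add(Z, SSSZ)))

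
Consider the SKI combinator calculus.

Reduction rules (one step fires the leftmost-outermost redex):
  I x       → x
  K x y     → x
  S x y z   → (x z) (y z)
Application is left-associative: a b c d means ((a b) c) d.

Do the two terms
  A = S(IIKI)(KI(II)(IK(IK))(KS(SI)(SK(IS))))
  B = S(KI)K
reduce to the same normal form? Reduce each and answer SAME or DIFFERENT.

Term A:
  start: S(IIKI)(KI(II)(IK(IK))(KS(SI)(SK(IS))))
  →1  S(IKI)(KI(II)(IK(IK))(KS(SI)(SK(IS))))
  →2  S(KI)(KI(II)(IK(IK))(KS(SI)(SK(IS))))
  →3  S(KI)(I(IK(IK))(KS(SI)(SK(IS))))
  →4  S(KI)(IK(IK)(KS(SI)(SK(IS))))
  →5  S(KI)(K(IK)(KS(SI)(SK(IS))))
  →6  S(KI)(IK)
  →7  S(KI)K

Term B:
  start: S(KI)K

Answer: SAME — A ⇓ S(KI)K, B ⇓ S(KI)K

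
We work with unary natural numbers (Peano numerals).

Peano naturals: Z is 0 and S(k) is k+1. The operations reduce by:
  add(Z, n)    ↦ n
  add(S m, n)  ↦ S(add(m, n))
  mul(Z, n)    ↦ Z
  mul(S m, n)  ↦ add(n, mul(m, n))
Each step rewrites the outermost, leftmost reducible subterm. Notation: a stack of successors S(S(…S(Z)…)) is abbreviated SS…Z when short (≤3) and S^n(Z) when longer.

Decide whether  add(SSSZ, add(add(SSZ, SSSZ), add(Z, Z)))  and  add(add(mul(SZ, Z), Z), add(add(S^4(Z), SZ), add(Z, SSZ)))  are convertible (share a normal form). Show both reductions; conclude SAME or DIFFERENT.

Answer: DIFFERENT — A ⇓ S^8(Z), B ⇓ S^7(Z)

Reduction:
Term A:
  start: add(SSSZ, add(add(SSZ, SSSZ), add(Z, Z)))
  →1  S(add(SSZ, add(add(SSZ, SSSZ), add(Z, Z))))
  →2  S(S(add(SZ, add(add(SSZ, SSSZ), add(Z, Z)))))
  →3  S(S(S(add(Z, add(add(SSZ, SSSZ), add(Z, Z))))))
  →4  S(S(S(add(add(SSZ, SSSZ), add(Z, Z)))))
  →5  S(S(S(add(S(add(SZ, SSSZ)), add(Z, Z)))))
  →6  S(S(S(S(add(add(SZ, SSSZ), add(Z, Z))))))
  →7  S(S(S(S(add(S(add(Z, SSSZ)), add(Z, Z))))))
  →8  S(S(S(S(S(add(add(Z, SSSZ), add(Z, Z)))))))
  →9  S(S(S(S(S(add(SSSZ, add(Z, Z)))))))
  →10  S(S(S(S(S(S(add(SSZ, add(Z, Z))))))))
  →11  S(S(S(S(S(S(S(add(SZ, add(Z, Z)))))))))
  →12  S(S(S(S(S(S(S(S(add(Z, add(Z, Z))))))))))
  →13  S(S(S(S(S(S(S(S(add(Z, Z)))))))))
  →14  S^8(Z)

Term B:
  start: add(add(mul(SZ, Z), Z), add(add(S^4(Z), SZ), add(Z, SSZ)))
  →1  add(add(add(Z, mul(Z, Z)), Z), add(add(S^4(Z), SZ), add(Z, SSZ)))
  →2  add(add(mul(Z, Z), Z), add(add(S^4(Z), SZ), add(Z, SSZ)))
  →3  add(add(Z, Z), add(add(S^4(Z), SZ), add(Z, SSZ)))
  →4  add(Z, add(add(S^4(Z), SZ), add(Z, SSZ)))
  →5  add(add(S^4(Z), SZ), add(Z, SSZ))
  →6  add(S(add(SSSZ, SZ)), add(Z, SSZ))
  →7  S(add(add(SSSZ, SZ), add(Z, SSZ)))
  →8  S(add(S(add(SSZ, SZ)), add(Z, SSZ)))
  →9  S(S(add(add(SSZ, SZ), add(Z, SSZ))))
  →10  S(S(add(S(add(SZ, SZ)), add(Z, SSZ))))
  →11  S(S(S(add(add(SZ, SZ), add(Z, SSZ)))))
  →12  S(S(S(add(S(add(Z, SZ)), add(Z, SSZ)))))
  →13  S(S(S(S(add(add(Z, SZ), add(Z, SSZ))))))
  →14  S(S(S(S(add(SZ, add(Z, SSZ))))))
  →15  S(S(S(S(S(add(Z, add(Z, SSZ)))))))
  →16  S(S(S(S(S(add(Z, SSZ))))))
  →17  S^7(Z)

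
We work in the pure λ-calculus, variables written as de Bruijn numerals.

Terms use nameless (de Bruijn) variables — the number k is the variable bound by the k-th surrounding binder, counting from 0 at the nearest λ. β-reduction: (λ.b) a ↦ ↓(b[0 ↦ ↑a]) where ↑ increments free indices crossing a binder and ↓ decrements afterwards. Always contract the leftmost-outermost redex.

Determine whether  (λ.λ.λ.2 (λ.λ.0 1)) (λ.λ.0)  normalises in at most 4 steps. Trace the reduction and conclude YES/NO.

Answer: YES — reaches normal form λ.λ.λ.0 in 2 ≤ 4 steps

Reduction:
  start: (λ.λ.λ.2 (λ.λ.0 1)) (λ.λ.0)
  [1] λ.λ.(λ.λ.0) (λ.λ.0 1)
  [2] λ.λ.λ.0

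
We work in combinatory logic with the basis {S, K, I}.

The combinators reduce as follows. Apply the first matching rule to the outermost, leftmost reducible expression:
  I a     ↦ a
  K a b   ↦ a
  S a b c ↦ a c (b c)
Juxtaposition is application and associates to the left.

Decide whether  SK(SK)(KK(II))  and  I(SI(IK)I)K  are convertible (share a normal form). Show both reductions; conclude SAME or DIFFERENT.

Answer: DIFFERENT — A ⇓ K, B ⇓ I

Working:
Term A:
  start: SK(SK)(KK(II))
  step 1: K(KK(II))(SK(KK(II)))
  step 2: KK(II)
  step 3: K

Term B:
  start: I(SI(IK)I)K
  step 1: SI(IK)IK
  step 2: II(IKI)K
  step 3: I(IKI)K
  step 4: IKIK
  step 5: KIK
  step 6: I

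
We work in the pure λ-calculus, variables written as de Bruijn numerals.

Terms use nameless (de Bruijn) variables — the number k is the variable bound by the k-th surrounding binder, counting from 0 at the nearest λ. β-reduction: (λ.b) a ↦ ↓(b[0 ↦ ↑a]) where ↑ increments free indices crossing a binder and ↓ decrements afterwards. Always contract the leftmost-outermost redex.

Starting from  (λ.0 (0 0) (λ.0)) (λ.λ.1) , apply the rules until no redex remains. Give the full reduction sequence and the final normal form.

Answer: normal form = λ.λ.λ.1  (in 4 steps)

Reduction:
  start: (λ.0 (0 0) (λ.0)) (λ.λ.1)
  →1  (λ.λ.1) ((λ.λ.1) (λ.λ.1)) (λ.0)
  →2  (λ.(λ.λ.1) (λ.λ.1)) (λ.0)
  →3  (λ.λ.1) (λ.λ.1)
  →4  λ.λ.λ.1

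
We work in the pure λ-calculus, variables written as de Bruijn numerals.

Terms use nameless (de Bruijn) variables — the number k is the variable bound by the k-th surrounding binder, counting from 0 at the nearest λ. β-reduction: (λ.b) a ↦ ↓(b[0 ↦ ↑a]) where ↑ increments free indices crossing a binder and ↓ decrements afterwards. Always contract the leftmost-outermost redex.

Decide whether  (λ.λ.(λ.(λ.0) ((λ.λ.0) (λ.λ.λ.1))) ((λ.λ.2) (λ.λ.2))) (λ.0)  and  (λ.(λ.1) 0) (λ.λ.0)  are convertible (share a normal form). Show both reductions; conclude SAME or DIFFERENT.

Answer: SAME — A ⇓ λ.λ.0, B ⇓ λ.λ.0

Reduction:
Term A:
  start: (λ.λ.(λ.(λ.0) ((λ.λ.0) (λ.λ.λ.1))) ((λ.λ.2) (λ.λ.2))) (λ.0)
  step 1: λ.(λ.(λ.0) ((λ.λ.0) (λ.λ.λ.1))) ((λ.λ.2) (λ.λ.2))
  step 2: λ.(λ.0) ((λ.λ.0) (λ.λ.λ.1))
  step 3: λ.(λ.λ.0) (λ.λ.λ.1)
  step 4: λ.λ.0

Term B:
  start: (λ.(λ.1) 0) (λ.λ.0)
  step 1: (λ.λ.λ.0) (λ.λ.0)
  step 2: λ.λ.0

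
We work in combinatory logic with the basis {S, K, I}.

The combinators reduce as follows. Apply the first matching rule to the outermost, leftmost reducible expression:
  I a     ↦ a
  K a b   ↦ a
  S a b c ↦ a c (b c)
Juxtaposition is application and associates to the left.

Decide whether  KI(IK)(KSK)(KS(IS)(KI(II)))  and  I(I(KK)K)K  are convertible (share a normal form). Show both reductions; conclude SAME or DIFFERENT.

Answer: DIFFERENT — A ⇓ S(SI), B ⇓ KK

Derivation:
Term A:
  start: KI(IK)(KSK)(KS(IS)(KI(II)))
  step 1: I(KSK)(KS(IS)(KI(II)))
  step 2: KSK(KS(IS)(KI(II)))
  step 3: S(KS(IS)(KI(II)))
  step 4: S(S(KI(II)))
  step 5: S(SI)

Term B:
  start: I(I(KK)K)K
  step 1: I(KK)KK
  step 2: KKKK
  step 3: KK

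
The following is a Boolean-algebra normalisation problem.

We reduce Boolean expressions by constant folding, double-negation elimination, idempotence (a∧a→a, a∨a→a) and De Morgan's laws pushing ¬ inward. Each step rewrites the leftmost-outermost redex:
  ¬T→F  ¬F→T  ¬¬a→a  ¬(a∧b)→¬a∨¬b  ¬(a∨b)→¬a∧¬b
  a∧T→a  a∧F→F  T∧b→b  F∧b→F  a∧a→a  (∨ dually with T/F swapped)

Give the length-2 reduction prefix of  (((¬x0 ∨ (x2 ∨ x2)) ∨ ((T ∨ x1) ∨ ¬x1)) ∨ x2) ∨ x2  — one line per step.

  start: (((¬x0 ∨ (x2 ∨ x2)) ∨ ((T ∨ x1) ∨ ¬x1)) ∨ x2) ∨ x2
  →1  (((¬x0 ∨ x2) ∨ ((T ∨ x1) ∨ ¬x1)) ∨ x2) ∨ x2
  →2  (((¬x0 ∨ x2) ∨ (T ∨ ¬x1)) ∨ x2) ∨ x2

Answer: after 2 steps: (((¬x0 ∨ x2) ∨ (T ∨ ¬x1)) ∨ x2) ∨ x2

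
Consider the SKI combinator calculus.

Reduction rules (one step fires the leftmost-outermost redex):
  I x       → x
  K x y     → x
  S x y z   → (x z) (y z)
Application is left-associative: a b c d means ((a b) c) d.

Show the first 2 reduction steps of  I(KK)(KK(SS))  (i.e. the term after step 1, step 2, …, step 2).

Answer: after 2 steps: K

Derivation:
  start: I(KK)(KK(SS))
  [1] KK(KK(SS))
  [2] K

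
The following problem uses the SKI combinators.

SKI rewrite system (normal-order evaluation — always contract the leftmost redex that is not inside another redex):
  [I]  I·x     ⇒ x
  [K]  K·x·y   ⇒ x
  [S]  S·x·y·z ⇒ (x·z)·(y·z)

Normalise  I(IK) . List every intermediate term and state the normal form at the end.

Answer: normal form = K  (in 2 steps)

Derivation:
  start: I(IK)
  [1] IK
  [2] K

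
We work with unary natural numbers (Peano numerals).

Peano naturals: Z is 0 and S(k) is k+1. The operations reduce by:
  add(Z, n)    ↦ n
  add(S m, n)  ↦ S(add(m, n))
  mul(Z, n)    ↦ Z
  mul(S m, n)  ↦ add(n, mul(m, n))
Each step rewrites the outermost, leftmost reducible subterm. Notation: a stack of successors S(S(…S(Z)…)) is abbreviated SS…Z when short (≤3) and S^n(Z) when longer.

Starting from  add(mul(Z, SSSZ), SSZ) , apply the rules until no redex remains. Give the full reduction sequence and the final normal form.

Answer: normal form = SSZ  (in 2 steps)

Derivation:
  start: add(mul(Z, SSSZ), SSZ)
  step 1: add(Z, SSZ)
  step 2: SSZ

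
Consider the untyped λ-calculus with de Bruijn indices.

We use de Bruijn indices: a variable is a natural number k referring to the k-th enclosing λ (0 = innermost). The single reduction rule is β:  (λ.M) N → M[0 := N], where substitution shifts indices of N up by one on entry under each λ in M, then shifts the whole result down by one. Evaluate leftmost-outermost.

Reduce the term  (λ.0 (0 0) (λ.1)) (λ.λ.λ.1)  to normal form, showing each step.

  start: (λ.0 (0 0) (λ.1)) (λ.λ.λ.1)
  →1  (λ.λ.λ.1) ((λ.λ.λ.1) (λ.λ.λ.1)) (λ.λ.λ.λ.1)
  →2  (λ.λ.1) (λ.λ.λ.λ.1)
  →3  λ.λ.λ.λ.λ.1

Answer: normal form = λ.λ.λ.λ.λ.1  (in 3 steps)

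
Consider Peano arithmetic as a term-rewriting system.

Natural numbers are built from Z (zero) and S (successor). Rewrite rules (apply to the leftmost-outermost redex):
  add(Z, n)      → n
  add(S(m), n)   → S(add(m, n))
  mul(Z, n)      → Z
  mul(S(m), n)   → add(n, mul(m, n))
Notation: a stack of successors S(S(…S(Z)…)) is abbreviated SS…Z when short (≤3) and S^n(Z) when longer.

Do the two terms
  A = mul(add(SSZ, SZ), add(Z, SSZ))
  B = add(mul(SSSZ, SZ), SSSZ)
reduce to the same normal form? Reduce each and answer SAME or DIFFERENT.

Answer: SAME — A ⇓ S^6(Z), B ⇓ S^6(Z)

Derivation:
Term A:
  start: mul(add(SSZ, SZ), add(Z, SSZ))
  step 1: mul(S(add(SZ, SZ)), add(Z, SSZ))
  step 2: add(add(Z, SSZ), mul(add(SZ, SZ), add(Z, SSZ)))
  step 3: add(SSZ, mul(add(SZ, SZ), add(Z, SSZ)))
  step 4: S(add(SZ, mul(add(SZ, SZ), add(Z, SSZ))))
  step 5: S(S(add(Z, mul(add(SZ, SZ), add(Z, SSZ)))))
  step 6: S(S(mul(add(SZ, SZ), add(Z, SSZ))))
  step 7: S(S(mul(S(add(Z, SZ)), add(Z, SSZ))))
  step 8: S(S(add(add(Z, SSZ), mul(add(Z, SZ), add(Z, SSZ)))))
  step 9: S(S(add(SSZ, mul(add(Z, SZ), add(Z, SSZ)))))
  step 10: S(S(S(add(SZ, mul(add(Z, SZ), add(Z, SSZ))))))
  step 11: S(S(S(S(add(Z, mul(add(Z, SZ), add(Z, SSZ)))))))
  step 12: S(S(S(S(mul(add(Z, SZ), add(Z, SSZ))))))
  step 13: S(S(S(S(mul(SZ, add(Z, SSZ))))))
  step 14: S(S(S(S(add(add(Z, SSZ), mul(Z, add(Z, SSZ)))))))
  step 15: S(S(S(S(add(SSZ, mul(Z, add(Z, SSZ)))))))
  step 16: S(S(S(S(S(add(SZ, mul(Z, add(Z, SSZ))))))))
  step 17: S(S(S(S(S(S(add(Z, mul(Z, add(Z, SSZ)))))))))
  step 18: S(S(S(S(S(S(mul(Z, add(Z, SSZ))))))))
  step 19: S^6(Z)

Term B:
  start: add(mul(SSSZ, SZ), SSSZ)
  step 1: add(add(SZ, mul(SSZ, SZ)), SSSZ)
  step 2: add(S(add(Z, mul(SSZ, SZ))), SSSZ)
  step 3: S(add(add(Z, mul(SSZ, SZ)), SSSZ))
  step 4: S(add(mul(SSZ, SZ), SSSZ))
  step 5: S(add(add(SZ, mul(SZ, SZ)), SSSZ))
  step 6: S(add(S(add(Z, mul(SZ, SZ))), SSSZ))
  step 7: S(S(add(add(Z, mul(SZ, SZ)), SSSZ)))
  step 8: S(S(add(mul(SZ, SZ), SSSZ)))
  step 9: S(S(add(add(SZ, mul(Z, SZ)), SSSZ)))
  step 10: S(S(add(S(add(Z, mul(Z, SZ))), SSSZ)))
  step 11: S(S(S(add(add(Z, mul(Z, SZ)), SSSZ))))
  step 12: S(S(S(add(mul(Z, SZ), SSSZ))))
  step 13: S(S(S(add(Z, SSSZ))))
  step 14: S^6(Z)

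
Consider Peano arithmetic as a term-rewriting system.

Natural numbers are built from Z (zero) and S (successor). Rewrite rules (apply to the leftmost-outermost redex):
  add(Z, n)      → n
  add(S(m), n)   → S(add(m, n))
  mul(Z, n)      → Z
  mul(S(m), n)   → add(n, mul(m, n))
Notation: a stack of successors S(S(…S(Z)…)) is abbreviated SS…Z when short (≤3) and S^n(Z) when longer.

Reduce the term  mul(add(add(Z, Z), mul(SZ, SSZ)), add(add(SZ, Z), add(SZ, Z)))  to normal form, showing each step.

  start: mul(add(add(Z, Z), mul(SZ, SSZ)), add(add(SZ, Z), add(SZ, Z)))
  step 1: mul(add(Z, mul(SZ, SSZ)), add(add(SZ, Z), add(SZ, Z)))
  step 2: mul(mul(SZ, SSZ), add(add(SZ, Z), add(SZ, Z)))
  step 3: mul(add(SSZ, mul(Z, SSZ)), add(add(SZ, Z), add(SZ, Z)))
  step 4: mul(S(add(SZ, mul(Z, SSZ))), add(add(SZ, Z), add(SZ, Z)))
  step 5: add(add(add(SZ, Z), add(SZ, Z)), mul(add(SZ, mul(Z, SSZ)), add(add(SZ, Z), add(SZ, Z))))
  step 6: add(add(S(add(Z, Z)), add(SZ, Z)), mul(add(SZ, mul(Z, SSZ)), add(add(SZ, Z), add(SZ, Z))))
  step 7: add(S(add(add(Z, Z), add(SZ, Z))), mul(add(SZ, mul(Z, SSZ)), add(add(SZ, Z), add(SZ, Z))))
  step 8: S(add(add(add(Z, Z), add(SZ, Z)), mul(add(SZ, mul(Z, SSZ)), add(add(SZ, Z), add(SZ, Z)))))
  step 9: S(add(add(Z, add(SZ, Z)), mul(add(SZ, mul(Z, SSZ)), add(add(SZ, Z), add(SZ, Z)))))
  step 10: S(add(add(SZ, Z), mul(add(SZ, mul(Z, SSZ)), add(add(SZ, Z), add(SZ, Z)))))
  step 11: S(add(S(add(Z, Z)), mul(add(SZ, mul(Z, SSZ)), add(add(SZ, Z), add(SZ, Z)))))
  step 12: S(S(add(add(Z, Z), mul(add(SZ, mul(Z, SSZ)), add(add(SZ, Z), add(SZ, Z))))))
  step 13: S(S(add(Z, mul(add(SZ, mul(Z, SSZ)), add(add(SZ, Z), add(SZ, Z))))))
  step 14: S(S(mul(add(SZ, mul(Z, SSZ)), add(add(SZ, Z), add(SZ, Z)))))
  step 15: S(S(mul(S(add(Z, mul(Z, SSZ))), add(add(SZ, Z), add(SZ, Z)))))
  step 16: S(S(add(add(add(SZ, Z), add(SZ, Z)), mul(add(Z, mul(Z, SSZ)), add(add(SZ, Z), add(SZ, Z))))))
  step 17: S(S(add(add(S(add(Z, Z)), add(SZ, Z)), mul(add(Z, mul(Z, SSZ)), add(add(SZ, Z), add(SZ, Z))))))
  step 18: S(S(add(S(add(add(Z, Z), add(SZ, Z))), mul(add(Z, mul(Z, SSZ)), add(add(SZ, Z), add(SZ, Z))))))
  step 19: S(S(S(add(add(add(Z, Z), add(SZ, Z)), mul(add(Z, mul(Z, SSZ)), add(add(SZ, Z), add(SZ, Z)))))))
  step 20: S(S(S(add(add(Z, add(SZ, Z)), mul(add(Z, mul(Z, SSZ)), add(add(SZ, Z), add(SZ, Z)))))))
  step 21: S(S(S(add(add(SZ, Z), mul(add(Z, mul(Z, SSZ)), add(add(SZ, Z), add(SZ, Z)))))))
  step 22: S(S(S(add(S(add(Z, Z)), mul(add(Z, mul(Z, SSZ)), add(add(SZ, Z), add(SZ, Z)))))))
  step 23: S(S(S(S(add(add(Z, Z), mul(add(Z, mul(Z, SSZ)), add(add(SZ, Z), add(SZ, Z))))))))
  step 24: S(S(S(S(add(Z, mul(add(Z, mul(Z, SSZ)), add(add(SZ, Z), add(SZ, Z))))))))
  step 25: S(S(S(S(mul(add(Z, mul(Z, SSZ)), add(add(SZ, Z), add(SZ, Z)))))))
  step 26: S(S(S(S(mul(mul(Z, SSZ), add(add(SZ, Z), add(SZ, Z)))))))
  step 27: S(S(S(S(mul(Z, add(add(SZ, Z), add(SZ, Z)))))))
  step 28: S^4(Z)

Answer: normal form = S^4(Z)  (in 28 steps)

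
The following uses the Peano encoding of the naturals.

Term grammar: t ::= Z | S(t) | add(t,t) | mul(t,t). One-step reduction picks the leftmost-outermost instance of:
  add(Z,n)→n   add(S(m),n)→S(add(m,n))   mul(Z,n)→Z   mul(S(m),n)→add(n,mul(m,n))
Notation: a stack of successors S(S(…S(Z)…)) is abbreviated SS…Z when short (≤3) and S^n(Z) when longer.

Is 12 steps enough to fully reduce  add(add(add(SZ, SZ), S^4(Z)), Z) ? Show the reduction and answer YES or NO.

Answer: YES — reaches normal form S^6(Z) in 12 ≤ 12 steps

Working:
  start: add(add(add(SZ, SZ), S^4(Z)), Z)
  →1  add(add(S(add(Z, SZ)), S^4(Z)), Z)
  →2  add(S(add(add(Z, SZ), S^4(Z))), Z)
  →3  S(add(add(add(Z, SZ), S^4(Z)), Z))
  →4  S(add(add(SZ, S^4(Z)), Z))
  →5  S(add(S(add(Z, S^4(Z))), Z))
  →6  S(S(add(add(Z, S^4(Z)), Z)))
  →7  S(S(add(S^4(Z), Z)))
  →8  S(S(S(add(SSSZ, Z))))
  →9  S(S(S(S(add(SSZ, Z)))))
  →10  S(S(S(S(S(add(SZ, Z))))))
  →11  S(S(S(S(S(S(add(Z, Z)))))))
  →12  S^6(Z)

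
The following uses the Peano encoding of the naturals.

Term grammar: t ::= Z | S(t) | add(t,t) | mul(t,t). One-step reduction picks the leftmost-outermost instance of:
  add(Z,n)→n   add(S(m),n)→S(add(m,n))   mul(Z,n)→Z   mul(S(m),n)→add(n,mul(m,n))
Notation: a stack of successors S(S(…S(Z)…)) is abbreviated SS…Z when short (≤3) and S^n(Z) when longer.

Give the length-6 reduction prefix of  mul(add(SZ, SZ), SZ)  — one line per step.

Answer: after 6 steps: S(add(SZ, mul(Z, SZ)))

Reduction:
  start: mul(add(SZ, SZ), SZ)
  [1] mul(S(add(Z, SZ)), SZ)
  [2] add(SZ, mul(add(Z, SZ), SZ))
  [3] S(add(Z, mul(add(Z, SZ), SZ)))
  [4] S(mul(add(Z, SZ), SZ))
  [5] S(mul(SZ, SZ))
  [6] S(add(SZ, mul(Z, SZ)))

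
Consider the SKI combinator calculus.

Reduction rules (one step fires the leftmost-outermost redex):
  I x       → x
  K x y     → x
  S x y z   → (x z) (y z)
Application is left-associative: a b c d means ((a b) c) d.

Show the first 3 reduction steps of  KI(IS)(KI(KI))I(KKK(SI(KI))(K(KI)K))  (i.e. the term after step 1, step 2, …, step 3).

Answer: after 3 steps: II(KKK(SI(KI))(K(KI)K))

Reduction:
  start: KI(IS)(KI(KI))I(KKK(SI(KI))(K(KI)K))
  step 1: I(KI(KI))I(KKK(SI(KI))(K(KI)K))
  step 2: KI(KI)I(KKK(SI(KI))(K(KI)K))
  step 3: II(KKK(SI(KI))(K(KI)K))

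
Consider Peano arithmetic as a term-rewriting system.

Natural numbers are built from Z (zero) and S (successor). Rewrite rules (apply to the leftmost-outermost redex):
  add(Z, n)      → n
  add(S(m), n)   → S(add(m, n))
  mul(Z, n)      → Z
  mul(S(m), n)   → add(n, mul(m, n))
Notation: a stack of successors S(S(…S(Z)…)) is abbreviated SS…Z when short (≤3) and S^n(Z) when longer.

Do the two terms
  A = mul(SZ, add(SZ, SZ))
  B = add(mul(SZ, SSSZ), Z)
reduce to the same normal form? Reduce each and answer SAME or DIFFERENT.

Term A:
  start: mul(SZ, add(SZ, SZ))
  step 1: add(add(SZ, SZ), mul(Z, add(SZ, SZ)))
  step 2: add(S(add(Z, SZ)), mul(Z, add(SZ, SZ)))
  step 3: S(add(add(Z, SZ), mul(Z, add(SZ, SZ))))
  step 4: S(add(SZ, mul(Z, add(SZ, SZ))))
  step 5: S(S(add(Z, mul(Z, add(SZ, SZ)))))
  step 6: S(S(mul(Z, add(SZ, SZ))))
  step 7: SSZ

Term B:
  start: add(mul(SZ, SSSZ), Z)
  step 1: add(add(SSSZ, mul(Z, SSSZ)), Z)
  step 2: add(S(add(SSZ, mul(Z, SSSZ))), Z)
  step 3: S(add(add(SSZ, mul(Z, SSSZ)), Z))
  step 4: S(add(S(add(SZ, mul(Z, SSSZ))), Z))
  step 5: S(S(add(add(SZ, mul(Z, SSSZ)), Z)))
  step 6: S(S(add(S(add(Z, mul(Z, SSSZ))), Z)))
  step 7: S(S(S(add(add(Z, mul(Z, SSSZ)), Z))))
  step 8: S(S(S(add(mul(Z, SSSZ), Z))))
  step 9: S(S(S(add(Z, Z))))
  step 10: SSSZ

Answer: DIFFERENT — A ⇓ SSZ, B ⇓ SSSZ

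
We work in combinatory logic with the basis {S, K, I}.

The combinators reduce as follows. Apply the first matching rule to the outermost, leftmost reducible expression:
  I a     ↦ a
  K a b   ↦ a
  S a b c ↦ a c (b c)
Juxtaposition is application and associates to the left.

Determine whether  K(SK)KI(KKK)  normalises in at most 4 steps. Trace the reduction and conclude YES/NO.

Answer: YES — reaches normal form K in 4 ≤ 4 steps

Derivation:
  start: K(SK)KI(KKK)
  →1  SKI(KKK)
  →2  K(KKK)(I(KKK))
  →3  KKK
  →4  K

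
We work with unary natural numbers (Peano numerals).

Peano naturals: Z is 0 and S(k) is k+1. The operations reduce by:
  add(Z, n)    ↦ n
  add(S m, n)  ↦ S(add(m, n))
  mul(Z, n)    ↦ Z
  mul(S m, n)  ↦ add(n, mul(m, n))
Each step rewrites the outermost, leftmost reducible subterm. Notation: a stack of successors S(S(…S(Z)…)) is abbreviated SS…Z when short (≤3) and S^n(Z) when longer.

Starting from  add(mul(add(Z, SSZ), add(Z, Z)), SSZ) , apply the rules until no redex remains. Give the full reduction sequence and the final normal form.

Answer: normal form = SSZ  (in 9 steps)

Working:
  start: add(mul(add(Z, SSZ), add(Z, Z)), SSZ)
  [1] add(mul(SSZ, add(Z, Z)), SSZ)
  [2] add(add(add(Z, Z), mul(SZ, add(Z, Z))), SSZ)
  [3] add(add(Z, mul(SZ, add(Z, Z))), SSZ)
  [4] add(mul(SZ, add(Z, Z)), SSZ)
  [5] add(add(add(Z, Z), mul(Z, add(Z, Z))), SSZ)
  [6] add(add(Z, mul(Z, add(Z, Z))), SSZ)
  [7] add(mul(Z, add(Z, Z)), SSZ)
  [8] add(Z, SSZ)
  [9] SSZ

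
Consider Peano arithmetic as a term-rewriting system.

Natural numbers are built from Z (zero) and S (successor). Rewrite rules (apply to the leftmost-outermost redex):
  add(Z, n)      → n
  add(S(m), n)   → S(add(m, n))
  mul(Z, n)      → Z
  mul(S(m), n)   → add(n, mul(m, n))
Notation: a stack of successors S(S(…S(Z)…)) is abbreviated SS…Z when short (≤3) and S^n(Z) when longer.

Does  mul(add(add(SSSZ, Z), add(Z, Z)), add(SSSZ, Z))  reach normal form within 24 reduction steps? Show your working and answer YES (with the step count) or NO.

Answer: NO — after 24 steps the term is S(S(S(S(S(S(mul(S(add(add(Z, Z), add(Z, Z))), add(SSSZ, Z)))))))), not yet normal

Reduction:
  start: mul(add(add(SSSZ, Z), add(Z, Z)), add(SSSZ, Z))
  step 1: mul(add(S(add(SSZ, Z)), add(Z, Z)), add(SSSZ, Z))
  step 2: mul(S(add(add(SSZ, Z), add(Z, Z))), add(SSSZ, Z))
  step 3: add(add(SSSZ, Z), mul(add(add(SSZ, Z), add(Z, Z)), add(SSSZ, Z)))
  step 4: add(S(add(SSZ, Z)), mul(add(add(SSZ, Z), add(Z, Z)), add(SSSZ, Z)))
  step 5: S(add(add(SSZ, Z), mul(add(add(SSZ, Z), add(Z, Z)), add(SSSZ, Z))))
  step 6: S(add(S(add(SZ, Z)), mul(add(add(SSZ, Z), add(Z, Z)), add(SSSZ, Z))))
  step 7: S(S(add(add(SZ, Z), mul(add(add(SSZ, Z), add(Z, Z)), add(SSSZ, Z)))))
  step 8: S(S(add(S(add(Z, Z)), mul(add(add(SSZ, Z), add(Z, Z)), add(SSSZ, Z)))))
  step 9: S(S(S(add(add(Z, Z), mul(add(add(SSZ, Z), add(Z, Z)), add(SSSZ, Z))))))
  step 10: S(S(S(add(Z, mul(add(add(SSZ, Z), add(Z, Z)), add(SSSZ, Z))))))
  step 11: S(S(S(mul(add(add(SSZ, Z), add(Z, Z)), add(SSSZ, Z)))))
  step 12: S(S(S(mul(add(S(add(SZ, Z)), add(Z, Z)), add(SSSZ, Z)))))
  step 13: S(S(S(mul(S(add(add(SZ, Z), add(Z, Z))), add(SSSZ, Z)))))
  step 14: S(S(S(add(add(SSSZ, Z), mul(add(add(SZ, Z), add(Z, Z)), add(SSSZ, Z))))))
  step 15: S(S(S(add(S(add(SSZ, Z)), mul(add(add(SZ, Z), add(Z, Z)), add(SSSZ, Z))))))
  step 16: S(S(S(S(add(add(SSZ, Z), mul(add(add(SZ, Z), add(Z, Z)), add(SSSZ, Z)))))))
  step 17: S(S(S(S(add(S(add(SZ, Z)), mul(add(add(SZ, Z), add(Z, Z)), add(SSSZ, Z)))))))
  step 18: S(S(S(S(S(add(add(SZ, Z), mul(add(add(SZ, Z), add(Z, Z)), add(SSSZ, Z))))))))
  step 19: S(S(S(S(S(add(S(add(Z, Z)), mul(add(add(SZ, Z), add(Z, Z)), add(SSSZ, Z))))))))
  step 20: S(S(S(S(S(S(add(add(Z, Z), mul(add(add(SZ, Z), add(Z, Z)), add(SSSZ, Z)))))))))
  step 21: S(S(S(S(S(S(add(Z, mul(add(add(SZ, Z), add(Z, Z)), add(SSSZ, Z)))))))))
  step 22: S(S(S(S(S(S(mul(add(add(SZ, Z), add(Z, Z)), add(SSSZ, Z))))))))
  step 23: S(S(S(S(S(S(mul(add(S(add(Z, Z)), add(Z, Z)), add(SSSZ, Z))))))))
  step 24: S(S(S(S(S(S(mul(S(add(add(Z, Z), add(Z, Z))), add(SSSZ, Z))))))))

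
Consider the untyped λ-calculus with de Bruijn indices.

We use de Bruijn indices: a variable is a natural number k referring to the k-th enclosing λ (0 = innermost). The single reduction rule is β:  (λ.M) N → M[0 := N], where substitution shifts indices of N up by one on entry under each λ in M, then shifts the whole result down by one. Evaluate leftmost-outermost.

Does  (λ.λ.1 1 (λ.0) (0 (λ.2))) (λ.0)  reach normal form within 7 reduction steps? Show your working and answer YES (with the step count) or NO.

  start: (λ.λ.1 1 (λ.0) (0 (λ.2))) (λ.0)
  step 1: λ.(λ.0) (λ.0) (λ.0) (0 (λ.λ.0))
  step 2: λ.(λ.0) (λ.0) (0 (λ.λ.0))
  step 3: λ.(λ.0) (0 (λ.λ.0))
  step 4: λ.0 (λ.λ.0)

Answer: YES — reaches normal form λ.0 (λ.λ.0) in 4 ≤ 7 steps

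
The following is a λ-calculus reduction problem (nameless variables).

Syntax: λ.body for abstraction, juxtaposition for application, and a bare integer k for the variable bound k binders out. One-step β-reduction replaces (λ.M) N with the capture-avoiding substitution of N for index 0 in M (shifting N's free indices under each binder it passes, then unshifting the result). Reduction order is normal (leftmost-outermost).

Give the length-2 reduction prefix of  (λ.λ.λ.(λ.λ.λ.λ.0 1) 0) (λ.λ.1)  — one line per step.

Answer: after 2 steps: λ.λ.λ.λ.λ.0 1

Derivation:
  start: (λ.λ.λ.(λ.λ.λ.λ.0 1) 0) (λ.λ.1)
  [1] λ.λ.(λ.λ.λ.λ.0 1) 0
  [2] λ.λ.λ.λ.λ.0 1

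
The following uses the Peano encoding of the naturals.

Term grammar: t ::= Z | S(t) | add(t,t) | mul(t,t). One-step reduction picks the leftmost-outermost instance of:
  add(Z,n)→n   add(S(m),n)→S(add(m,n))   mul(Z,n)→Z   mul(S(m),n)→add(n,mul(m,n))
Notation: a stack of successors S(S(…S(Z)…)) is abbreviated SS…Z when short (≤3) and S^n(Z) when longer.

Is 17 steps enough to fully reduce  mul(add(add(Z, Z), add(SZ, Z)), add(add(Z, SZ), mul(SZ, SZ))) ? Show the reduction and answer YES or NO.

Answer: YES — reaches normal form SSZ in 16 ≤ 17 steps

Working:
  start: mul(add(add(Z, Z), add(SZ, Z)), add(add(Z, SZ), mul(SZ, SZ)))
  [1] mul(add(Z, add(SZ, Z)), add(add(Z, SZ), mul(SZ, SZ)))
  [2] mul(add(SZ, Z), add(add(Z, SZ), mul(SZ, SZ)))
  [3] mul(S(add(Z, Z)), add(add(Z, SZ), mul(SZ, SZ)))
  [4] add(add(add(Z, SZ), mul(SZ, SZ)), mul(add(Z, Z), add(add(Z, SZ), mul(SZ, SZ))))
  [5] add(add(SZ, mul(SZ, SZ)), mul(add(Z, Z), add(add(Z, SZ), mul(SZ, SZ))))
  [6] add(S(add(Z, mul(SZ, SZ))), mul(add(Z, Z), add(add(Z, SZ), mul(SZ, SZ))))
  [7] S(add(add(Z, mul(SZ, SZ)), mul(add(Z, Z), add(add(Z, SZ), mul(SZ, SZ)))))
  [8] S(add(mul(SZ, SZ), mul(add(Z, Z), add(add(Z, SZ), mul(SZ, SZ)))))
  [9] S(add(add(SZ, mul(Z, SZ)), mul(add(Z, Z), add(add(Z, SZ), mul(SZ, SZ)))))
  [10] S(add(S(add(Z, mul(Z, SZ))), mul(add(Z, Z), add(add(Z, SZ), mul(SZ, SZ)))))
  [11] S(S(add(add(Z, mul(Z, SZ)), mul(add(Z, Z), add(add(Z, SZ), mul(SZ, SZ))))))
  [12] S(S(add(mul(Z, SZ), mul(add(Z, Z), add(add(Z, SZ), mul(SZ, SZ))))))
  [13] S(S(add(Z, mul(add(Z, Z), add(add(Z, SZ), mul(SZ, SZ))))))
  [14] S(S(mul(add(Z, Z), add(add(Z, SZ), mul(SZ, SZ)))))
  [15] S(S(mul(Z, add(add(Z, SZ), mul(SZ, SZ)))))
  [16] SSZ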